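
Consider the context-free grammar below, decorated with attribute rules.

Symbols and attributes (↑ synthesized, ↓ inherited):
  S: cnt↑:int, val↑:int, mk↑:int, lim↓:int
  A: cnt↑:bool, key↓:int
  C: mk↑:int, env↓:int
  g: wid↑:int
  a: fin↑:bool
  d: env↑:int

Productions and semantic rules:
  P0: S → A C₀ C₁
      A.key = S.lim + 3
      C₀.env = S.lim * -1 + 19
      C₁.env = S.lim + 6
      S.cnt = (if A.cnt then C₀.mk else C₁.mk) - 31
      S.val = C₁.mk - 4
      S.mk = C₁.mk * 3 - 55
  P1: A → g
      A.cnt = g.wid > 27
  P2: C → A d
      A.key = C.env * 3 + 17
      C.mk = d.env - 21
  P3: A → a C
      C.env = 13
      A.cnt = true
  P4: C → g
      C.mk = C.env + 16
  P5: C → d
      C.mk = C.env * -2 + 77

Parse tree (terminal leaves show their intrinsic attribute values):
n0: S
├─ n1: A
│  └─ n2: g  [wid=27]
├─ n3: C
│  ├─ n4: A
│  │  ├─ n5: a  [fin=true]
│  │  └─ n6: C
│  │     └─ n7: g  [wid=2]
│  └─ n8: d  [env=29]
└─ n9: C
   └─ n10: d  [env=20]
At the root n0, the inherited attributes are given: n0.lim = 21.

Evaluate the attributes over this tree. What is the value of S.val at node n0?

1. n0.lim = 21  [given at root]
2. n1.key = 24  [S.lim + 3]
3. n2.wid = 27  [terminal]
4. n1.cnt = false  [g.wid > 27]
5. n3.env = -2  [S.lim * -1 + 19]
6. n4.key = 11  [C.env * 3 + 17]
7. n5.fin = true  [terminal]
8. n6.env = 13  [13]
9. n7.wid = 2  [terminal]
10. n6.mk = 29  [C.env + 16]
11. n4.cnt = true  [true]
12. n8.env = 29  [terminal]
13. n3.mk = 8  [d.env - 21]
14. n9.env = 27  [S.lim + 6]
15. n10.env = 20  [terminal]
16. n9.mk = 23  [C.env * -2 + 77]
17. n0.cnt = -8  [(if A.cnt then C₀.mk else C₁.mk) - 31]
18. n0.val = 19  [C₁.mk - 4]
19. n0.mk = 14  [C₁.mk * 3 - 55]

19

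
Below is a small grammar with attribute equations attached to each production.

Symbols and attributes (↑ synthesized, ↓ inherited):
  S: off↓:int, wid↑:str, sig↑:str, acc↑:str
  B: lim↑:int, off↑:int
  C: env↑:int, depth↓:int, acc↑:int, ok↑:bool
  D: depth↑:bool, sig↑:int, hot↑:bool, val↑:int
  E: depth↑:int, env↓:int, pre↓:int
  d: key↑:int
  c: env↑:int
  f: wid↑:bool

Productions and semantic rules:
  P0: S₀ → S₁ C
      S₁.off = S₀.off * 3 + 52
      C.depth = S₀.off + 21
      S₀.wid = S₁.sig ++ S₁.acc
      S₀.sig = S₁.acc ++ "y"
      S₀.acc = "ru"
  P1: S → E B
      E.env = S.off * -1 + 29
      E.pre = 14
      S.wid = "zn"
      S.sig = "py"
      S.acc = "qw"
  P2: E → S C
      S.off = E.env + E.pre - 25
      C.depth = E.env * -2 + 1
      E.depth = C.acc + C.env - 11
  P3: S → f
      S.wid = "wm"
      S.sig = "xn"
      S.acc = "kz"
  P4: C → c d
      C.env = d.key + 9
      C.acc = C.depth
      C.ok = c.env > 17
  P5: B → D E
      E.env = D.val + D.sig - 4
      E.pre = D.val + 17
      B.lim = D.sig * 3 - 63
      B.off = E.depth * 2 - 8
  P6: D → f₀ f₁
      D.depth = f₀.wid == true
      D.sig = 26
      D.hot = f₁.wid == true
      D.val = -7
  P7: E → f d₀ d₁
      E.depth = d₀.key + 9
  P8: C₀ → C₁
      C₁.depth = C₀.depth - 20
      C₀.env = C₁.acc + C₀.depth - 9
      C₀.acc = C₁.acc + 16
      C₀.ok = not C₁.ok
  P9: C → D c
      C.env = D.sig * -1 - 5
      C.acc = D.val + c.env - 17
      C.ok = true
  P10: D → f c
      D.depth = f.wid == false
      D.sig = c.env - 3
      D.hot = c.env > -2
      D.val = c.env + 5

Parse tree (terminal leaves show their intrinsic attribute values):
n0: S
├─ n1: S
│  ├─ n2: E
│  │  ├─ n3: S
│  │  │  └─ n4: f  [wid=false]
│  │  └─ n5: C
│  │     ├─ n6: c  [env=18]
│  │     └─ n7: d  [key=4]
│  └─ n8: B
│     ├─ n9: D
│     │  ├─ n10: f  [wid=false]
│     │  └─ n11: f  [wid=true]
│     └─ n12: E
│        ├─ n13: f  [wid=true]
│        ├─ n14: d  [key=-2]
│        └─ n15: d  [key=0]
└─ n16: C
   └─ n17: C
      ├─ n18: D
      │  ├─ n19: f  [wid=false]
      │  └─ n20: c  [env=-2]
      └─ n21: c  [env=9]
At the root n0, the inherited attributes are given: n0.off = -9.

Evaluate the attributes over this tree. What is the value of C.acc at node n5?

1. n0.off = -9  [given at root]
2. n1.off = 25  [S₀.off * 3 + 52]
3. n2.env = 4  [S.off * -1 + 29]
4. n2.pre = 14  [14]
5. n3.off = -7  [E.env + E.pre - 25]
6. n4.wid = false  [terminal]
7. n3.wid = "wm"  ["wm"]
8. n3.sig = "xn"  ["xn"]
9. n3.acc = "kz"  ["kz"]
10. n5.depth = -7  [E.env * -2 + 1]
11. n6.env = 18  [terminal]
12. n7.key = 4  [terminal]
13. n5.env = 13  [d.key + 9]
14. n5.acc = -7  [C.depth]
15. n5.ok = true  [c.env > 17]
16. n2.depth = -5  [C.acc + C.env - 11]
17. n10.wid = false  [terminal]
18. n11.wid = true  [terminal]
19. n9.depth = false  [f₀.wid == true]
20. n9.sig = 26  [26]
21. n9.hot = true  [f₁.wid == true]
22. n9.val = -7  [-7]
23. n12.env = 15  [D.val + D.sig - 4]
24. n12.pre = 10  [D.val + 17]
25. n13.wid = true  [terminal]
26. n14.key = -2  [terminal]
27. n15.key = 0  [terminal]
28. n12.depth = 7  [d₀.key + 9]
29. n8.lim = 15  [D.sig * 3 - 63]
30. n8.off = 6  [E.depth * 2 - 8]
31. n1.wid = "zn"  ["zn"]
32. n1.sig = "py"  ["py"]
33. n1.acc = "qw"  ["qw"]
34. n16.depth = 12  [S₀.off + 21]
35. n17.depth = -8  [C₀.depth - 20]
36. n19.wid = false  [terminal]
37. n20.env = -2  [terminal]
38. n18.depth = true  [f.wid == false]
39. n18.sig = -5  [c.env - 3]
40. n18.hot = false  [c.env > -2]
41. n18.val = 3  [c.env + 5]
42. n21.env = 9  [terminal]
43. n17.env = 0  [D.sig * -1 - 5]
44. n17.acc = -5  [D.val + c.env - 17]
45. n17.ok = true  [true]
46. n16.env = -2  [C₁.acc + C₀.depth - 9]
47. n16.acc = 11  [C₁.acc + 16]
48. n16.ok = false  [not C₁.ok]
49. n0.wid = "pyqw"  [S₁.sig ++ S₁.acc]
50. n0.sig = "qwy"  [S₁.acc ++ "y"]
51. n0.acc = "ru"  ["ru"]

-7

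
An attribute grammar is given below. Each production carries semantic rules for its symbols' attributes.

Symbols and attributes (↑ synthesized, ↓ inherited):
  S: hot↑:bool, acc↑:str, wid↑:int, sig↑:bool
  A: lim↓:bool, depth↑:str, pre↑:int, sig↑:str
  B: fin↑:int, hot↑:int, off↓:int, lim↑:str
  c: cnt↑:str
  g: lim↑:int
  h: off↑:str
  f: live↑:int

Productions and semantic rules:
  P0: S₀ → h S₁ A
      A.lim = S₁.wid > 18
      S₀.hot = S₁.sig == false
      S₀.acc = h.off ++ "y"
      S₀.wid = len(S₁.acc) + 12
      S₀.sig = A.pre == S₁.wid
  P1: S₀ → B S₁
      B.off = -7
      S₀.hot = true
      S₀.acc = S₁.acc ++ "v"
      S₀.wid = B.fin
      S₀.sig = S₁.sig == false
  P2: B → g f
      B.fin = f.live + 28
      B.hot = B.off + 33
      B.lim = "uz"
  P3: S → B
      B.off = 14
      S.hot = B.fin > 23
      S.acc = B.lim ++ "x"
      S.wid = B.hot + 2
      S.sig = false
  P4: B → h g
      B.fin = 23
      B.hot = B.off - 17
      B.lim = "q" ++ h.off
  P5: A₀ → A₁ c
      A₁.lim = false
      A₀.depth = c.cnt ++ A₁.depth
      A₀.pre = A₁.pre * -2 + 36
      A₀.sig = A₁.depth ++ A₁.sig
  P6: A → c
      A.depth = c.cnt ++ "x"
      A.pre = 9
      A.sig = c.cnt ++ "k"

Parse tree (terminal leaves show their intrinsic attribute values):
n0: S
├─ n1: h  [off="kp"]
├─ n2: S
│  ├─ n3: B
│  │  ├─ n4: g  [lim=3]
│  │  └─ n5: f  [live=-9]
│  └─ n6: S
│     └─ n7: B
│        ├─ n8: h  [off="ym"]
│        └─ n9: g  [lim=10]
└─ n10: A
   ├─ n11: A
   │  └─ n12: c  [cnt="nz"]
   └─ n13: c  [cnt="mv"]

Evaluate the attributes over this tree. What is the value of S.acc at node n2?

"qymxv"

1. n1.off = "kp"  [terminal]
2. n3.off = -7  [-7]
3. n4.lim = 3  [terminal]
4. n5.live = -9  [terminal]
5. n3.fin = 19  [f.live + 28]
6. n3.hot = 26  [B.off + 33]
7. n3.lim = "uz"  ["uz"]
8. n7.off = 14  [14]
9. n8.off = "ym"  [terminal]
10. n9.lim = 10  [terminal]
11. n7.fin = 23  [23]
12. n7.hot = -3  [B.off - 17]
13. n7.lim = "qym"  ["q" ++ h.off]
14. n6.hot = false  [B.fin > 23]
15. n6.acc = "qymx"  [B.lim ++ "x"]
16. n6.wid = -1  [B.hot + 2]
17. n6.sig = false  [false]
18. n2.hot = true  [true]
19. n2.acc = "qymxv"  [S₁.acc ++ "v"]
20. n2.wid = 19  [B.fin]
21. n2.sig = true  [S₁.sig == false]
22. n10.lim = true  [S₁.wid > 18]
23. n11.lim = false  [false]
24. n12.cnt = "nz"  [terminal]
25. n11.depth = "nzx"  [c.cnt ++ "x"]
26. n11.pre = 9  [9]
27. n11.sig = "nzk"  [c.cnt ++ "k"]
28. n13.cnt = "mv"  [terminal]
29. n10.depth = "mvnzx"  [c.cnt ++ A₁.depth]
30. n10.pre = 18  [A₁.pre * -2 + 36]
31. n10.sig = "nzxnzk"  [A₁.depth ++ A₁.sig]
32. n0.hot = false  [S₁.sig == false]
33. n0.acc = "kpy"  [h.off ++ "y"]
34. n0.wid = 17  [len(S₁.acc) + 12]
35. n0.sig = false  [A.pre == S₁.wid]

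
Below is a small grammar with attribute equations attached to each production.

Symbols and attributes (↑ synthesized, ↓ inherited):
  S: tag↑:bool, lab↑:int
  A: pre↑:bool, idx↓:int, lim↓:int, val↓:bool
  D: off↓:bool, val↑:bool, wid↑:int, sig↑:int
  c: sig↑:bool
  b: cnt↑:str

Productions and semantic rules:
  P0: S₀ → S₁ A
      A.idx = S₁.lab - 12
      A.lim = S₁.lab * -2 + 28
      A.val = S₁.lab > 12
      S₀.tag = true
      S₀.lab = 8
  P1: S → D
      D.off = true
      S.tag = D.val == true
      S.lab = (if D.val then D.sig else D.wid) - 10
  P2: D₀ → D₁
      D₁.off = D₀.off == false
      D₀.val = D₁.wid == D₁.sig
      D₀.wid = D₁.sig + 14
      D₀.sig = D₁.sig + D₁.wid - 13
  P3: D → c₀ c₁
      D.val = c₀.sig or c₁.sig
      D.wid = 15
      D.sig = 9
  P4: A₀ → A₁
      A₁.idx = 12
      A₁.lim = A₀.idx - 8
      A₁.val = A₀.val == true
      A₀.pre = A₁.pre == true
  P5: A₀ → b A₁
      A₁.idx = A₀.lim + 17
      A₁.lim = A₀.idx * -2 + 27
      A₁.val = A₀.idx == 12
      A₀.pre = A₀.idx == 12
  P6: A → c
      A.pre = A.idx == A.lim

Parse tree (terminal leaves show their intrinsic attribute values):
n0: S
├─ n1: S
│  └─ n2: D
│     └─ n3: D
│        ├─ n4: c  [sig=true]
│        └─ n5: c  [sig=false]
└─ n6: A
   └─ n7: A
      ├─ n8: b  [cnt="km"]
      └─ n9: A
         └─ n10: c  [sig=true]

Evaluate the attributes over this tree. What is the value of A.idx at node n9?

1. n2.off = true  [true]
2. n3.off = false  [D₀.off == false]
3. n4.sig = true  [terminal]
4. n5.sig = false  [terminal]
5. n3.val = true  [c₀.sig or c₁.sig]
6. n3.wid = 15  [15]
7. n3.sig = 9  [9]
8. n2.val = false  [D₁.wid == D₁.sig]
9. n2.wid = 23  [D₁.sig + 14]
10. n2.sig = 11  [D₁.sig + D₁.wid - 13]
11. n1.tag = false  [D.val == true]
12. n1.lab = 13  [(if D.val then D.sig else D.wid) - 10]
13. n6.idx = 1  [S₁.lab - 12]
14. n6.lim = 2  [S₁.lab * -2 + 28]
15. n6.val = true  [S₁.lab > 12]
16. n7.idx = 12  [12]
17. n7.lim = -7  [A₀.idx - 8]
18. n7.val = true  [A₀.val == true]
19. n8.cnt = "km"  [terminal]
20. n9.idx = 10  [A₀.lim + 17]
21. n9.lim = 3  [A₀.idx * -2 + 27]
22. n9.val = true  [A₀.idx == 12]
23. n10.sig = true  [terminal]
24. n9.pre = false  [A.idx == A.lim]
25. n7.pre = true  [A₀.idx == 12]
26. n6.pre = true  [A₁.pre == true]
27. n0.tag = true  [true]
28. n0.lab = 8  [8]

10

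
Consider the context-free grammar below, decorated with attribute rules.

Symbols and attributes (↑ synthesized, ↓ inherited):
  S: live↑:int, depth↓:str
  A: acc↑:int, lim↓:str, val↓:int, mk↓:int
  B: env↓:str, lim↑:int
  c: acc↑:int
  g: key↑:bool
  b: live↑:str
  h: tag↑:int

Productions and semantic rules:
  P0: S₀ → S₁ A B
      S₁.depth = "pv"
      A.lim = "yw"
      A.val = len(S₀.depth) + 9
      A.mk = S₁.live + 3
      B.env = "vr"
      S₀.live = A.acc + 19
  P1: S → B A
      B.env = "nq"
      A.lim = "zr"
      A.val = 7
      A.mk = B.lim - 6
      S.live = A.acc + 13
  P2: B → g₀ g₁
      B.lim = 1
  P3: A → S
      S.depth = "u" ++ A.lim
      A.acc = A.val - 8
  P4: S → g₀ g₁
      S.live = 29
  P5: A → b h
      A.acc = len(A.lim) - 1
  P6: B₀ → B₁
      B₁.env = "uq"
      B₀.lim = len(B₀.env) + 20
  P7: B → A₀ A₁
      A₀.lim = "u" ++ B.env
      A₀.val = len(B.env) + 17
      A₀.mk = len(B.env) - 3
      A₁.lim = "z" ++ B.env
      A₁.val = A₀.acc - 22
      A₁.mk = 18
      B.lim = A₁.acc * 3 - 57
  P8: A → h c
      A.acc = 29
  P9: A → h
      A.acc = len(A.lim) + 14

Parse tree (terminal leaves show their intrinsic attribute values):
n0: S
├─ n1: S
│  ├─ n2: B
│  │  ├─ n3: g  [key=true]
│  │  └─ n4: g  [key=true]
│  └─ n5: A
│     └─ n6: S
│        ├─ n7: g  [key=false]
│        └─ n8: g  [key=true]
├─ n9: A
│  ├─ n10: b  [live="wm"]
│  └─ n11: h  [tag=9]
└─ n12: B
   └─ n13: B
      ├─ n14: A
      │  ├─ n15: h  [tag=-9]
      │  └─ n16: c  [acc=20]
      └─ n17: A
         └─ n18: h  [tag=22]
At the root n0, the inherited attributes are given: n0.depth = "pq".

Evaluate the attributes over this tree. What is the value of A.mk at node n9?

15

1. n0.depth = "pq"  [given at root]
2. n1.depth = "pv"  ["pv"]
3. n2.env = "nq"  ["nq"]
4. n3.key = true  [terminal]
5. n4.key = true  [terminal]
6. n2.lim = 1  [1]
7. n5.lim = "zr"  ["zr"]
8. n5.val = 7  [7]
9. n5.mk = -5  [B.lim - 6]
10. n6.depth = "uzr"  ["u" ++ A.lim]
11. n7.key = false  [terminal]
12. n8.key = true  [terminal]
13. n6.live = 29  [29]
14. n5.acc = -1  [A.val - 8]
15. n1.live = 12  [A.acc + 13]
16. n9.lim = "yw"  ["yw"]
17. n9.val = 11  [len(S₀.depth) + 9]
18. n9.mk = 15  [S₁.live + 3]
19. n10.live = "wm"  [terminal]
20. n11.tag = 9  [terminal]
21. n9.acc = 1  [len(A.lim) - 1]
22. n12.env = "vr"  ["vr"]
23. n13.env = "uq"  ["uq"]
24. n14.lim = "uuq"  ["u" ++ B.env]
25. n14.val = 19  [len(B.env) + 17]
26. n14.mk = -1  [len(B.env) - 3]
27. n15.tag = -9  [terminal]
28. n16.acc = 20  [terminal]
29. n14.acc = 29  [29]
30. n17.lim = "zuq"  ["z" ++ B.env]
31. n17.val = 7  [A₀.acc - 22]
32. n17.mk = 18  [18]
33. n18.tag = 22  [terminal]
34. n17.acc = 17  [len(A.lim) + 14]
35. n13.lim = -6  [A₁.acc * 3 - 57]
36. n12.lim = 22  [len(B₀.env) + 20]
37. n0.live = 20  [A.acc + 19]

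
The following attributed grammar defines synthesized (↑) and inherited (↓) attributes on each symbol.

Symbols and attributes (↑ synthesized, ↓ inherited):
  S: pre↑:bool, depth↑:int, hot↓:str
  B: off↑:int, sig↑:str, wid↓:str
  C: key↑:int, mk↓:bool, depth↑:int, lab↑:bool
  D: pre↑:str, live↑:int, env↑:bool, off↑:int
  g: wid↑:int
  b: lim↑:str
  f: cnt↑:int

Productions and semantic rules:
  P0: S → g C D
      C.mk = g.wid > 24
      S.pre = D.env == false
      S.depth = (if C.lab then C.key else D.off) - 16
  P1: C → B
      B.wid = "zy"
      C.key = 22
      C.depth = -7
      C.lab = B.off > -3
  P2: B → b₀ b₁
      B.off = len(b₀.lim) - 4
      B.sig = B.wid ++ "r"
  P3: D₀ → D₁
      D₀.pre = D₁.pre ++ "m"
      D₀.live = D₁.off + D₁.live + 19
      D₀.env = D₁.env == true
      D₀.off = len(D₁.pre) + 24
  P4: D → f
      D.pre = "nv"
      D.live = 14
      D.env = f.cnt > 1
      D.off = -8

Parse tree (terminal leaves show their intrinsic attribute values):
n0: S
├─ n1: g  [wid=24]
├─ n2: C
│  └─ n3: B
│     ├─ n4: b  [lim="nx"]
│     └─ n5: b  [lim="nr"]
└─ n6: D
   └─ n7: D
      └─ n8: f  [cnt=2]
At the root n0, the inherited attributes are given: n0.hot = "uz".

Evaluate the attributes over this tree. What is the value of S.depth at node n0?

1. n0.hot = "uz"  [given at root]
2. n1.wid = 24  [terminal]
3. n2.mk = false  [g.wid > 24]
4. n3.wid = "zy"  ["zy"]
5. n4.lim = "nx"  [terminal]
6. n5.lim = "nr"  [terminal]
7. n3.off = -2  [len(b₀.lim) - 4]
8. n3.sig = "zyr"  [B.wid ++ "r"]
9. n2.key = 22  [22]
10. n2.depth = -7  [-7]
11. n2.lab = true  [B.off > -3]
12. n8.cnt = 2  [terminal]
13. n7.pre = "nv"  ["nv"]
14. n7.live = 14  [14]
15. n7.env = true  [f.cnt > 1]
16. n7.off = -8  [-8]
17. n6.pre = "nvm"  [D₁.pre ++ "m"]
18. n6.live = 25  [D₁.off + D₁.live + 19]
19. n6.env = true  [D₁.env == true]
20. n6.off = 26  [len(D₁.pre) + 24]
21. n0.pre = false  [D.env == false]
22. n0.depth = 6  [(if C.lab then C.key else D.off) - 16]

6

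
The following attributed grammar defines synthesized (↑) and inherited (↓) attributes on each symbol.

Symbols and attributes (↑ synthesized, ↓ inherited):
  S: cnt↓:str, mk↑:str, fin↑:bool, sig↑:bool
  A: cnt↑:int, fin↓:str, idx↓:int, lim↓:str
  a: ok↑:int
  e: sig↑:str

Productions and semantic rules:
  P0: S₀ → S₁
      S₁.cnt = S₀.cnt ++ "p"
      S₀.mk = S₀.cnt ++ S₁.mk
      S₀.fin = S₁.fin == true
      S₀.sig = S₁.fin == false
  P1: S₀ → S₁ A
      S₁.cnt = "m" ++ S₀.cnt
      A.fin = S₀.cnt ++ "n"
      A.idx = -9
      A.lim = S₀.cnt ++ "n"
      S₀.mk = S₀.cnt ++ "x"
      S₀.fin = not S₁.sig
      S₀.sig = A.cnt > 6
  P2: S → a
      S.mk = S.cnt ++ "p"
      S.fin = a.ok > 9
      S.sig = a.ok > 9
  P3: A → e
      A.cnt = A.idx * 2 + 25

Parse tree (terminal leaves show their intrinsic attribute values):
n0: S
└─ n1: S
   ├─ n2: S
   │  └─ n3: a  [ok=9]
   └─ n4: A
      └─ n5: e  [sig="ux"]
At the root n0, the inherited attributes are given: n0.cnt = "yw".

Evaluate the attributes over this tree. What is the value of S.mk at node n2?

1. n0.cnt = "yw"  [given at root]
2. n1.cnt = "ywp"  [S₀.cnt ++ "p"]
3. n2.cnt = "mywp"  ["m" ++ S₀.cnt]
4. n3.ok = 9  [terminal]
5. n2.mk = "mywpp"  [S.cnt ++ "p"]
6. n2.fin = false  [a.ok > 9]
7. n2.sig = false  [a.ok > 9]
8. n4.fin = "ywpn"  [S₀.cnt ++ "n"]
9. n4.idx = -9  [-9]
10. n4.lim = "ywpn"  [S₀.cnt ++ "n"]
11. n5.sig = "ux"  [terminal]
12. n4.cnt = 7  [A.idx * 2 + 25]
13. n1.mk = "ywpx"  [S₀.cnt ++ "x"]
14. n1.fin = true  [not S₁.sig]
15. n1.sig = true  [A.cnt > 6]
16. n0.mk = "ywywpx"  [S₀.cnt ++ S₁.mk]
17. n0.fin = true  [S₁.fin == true]
18. n0.sig = false  [S₁.fin == false]

"mywpp"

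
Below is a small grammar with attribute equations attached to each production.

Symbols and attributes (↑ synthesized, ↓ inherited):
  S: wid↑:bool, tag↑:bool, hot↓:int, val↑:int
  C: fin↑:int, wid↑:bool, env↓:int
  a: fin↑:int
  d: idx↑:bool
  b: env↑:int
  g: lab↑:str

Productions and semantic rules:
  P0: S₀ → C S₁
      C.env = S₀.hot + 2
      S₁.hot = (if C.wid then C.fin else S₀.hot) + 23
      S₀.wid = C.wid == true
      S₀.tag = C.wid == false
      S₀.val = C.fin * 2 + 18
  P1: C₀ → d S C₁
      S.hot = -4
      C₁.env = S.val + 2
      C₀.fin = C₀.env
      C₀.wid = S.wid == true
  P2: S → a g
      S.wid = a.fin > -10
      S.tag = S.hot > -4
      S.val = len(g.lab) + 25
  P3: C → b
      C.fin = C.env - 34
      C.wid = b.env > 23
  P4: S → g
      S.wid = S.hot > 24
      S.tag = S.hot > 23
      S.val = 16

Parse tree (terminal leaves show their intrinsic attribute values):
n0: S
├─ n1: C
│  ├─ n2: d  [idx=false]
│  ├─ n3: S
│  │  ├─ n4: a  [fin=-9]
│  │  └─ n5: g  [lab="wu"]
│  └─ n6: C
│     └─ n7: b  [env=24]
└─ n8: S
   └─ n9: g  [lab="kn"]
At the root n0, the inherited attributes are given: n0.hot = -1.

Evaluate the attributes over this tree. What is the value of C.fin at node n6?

-5

1. n0.hot = -1  [given at root]
2. n1.env = 1  [S₀.hot + 2]
3. n2.idx = false  [terminal]
4. n3.hot = -4  [-4]
5. n4.fin = -9  [terminal]
6. n5.lab = "wu"  [terminal]
7. n3.wid = true  [a.fin > -10]
8. n3.tag = false  [S.hot > -4]
9. n3.val = 27  [len(g.lab) + 25]
10. n6.env = 29  [S.val + 2]
11. n7.env = 24  [terminal]
12. n6.fin = -5  [C.env - 34]
13. n6.wid = true  [b.env > 23]
14. n1.fin = 1  [C₀.env]
15. n1.wid = true  [S.wid == true]
16. n8.hot = 24  [(if C.wid then C.fin else S₀.hot) + 23]
17. n9.lab = "kn"  [terminal]
18. n8.wid = false  [S.hot > 24]
19. n8.tag = true  [S.hot > 23]
20. n8.val = 16  [16]
21. n0.wid = true  [C.wid == true]
22. n0.tag = false  [C.wid == false]
23. n0.val = 20  [C.fin * 2 + 18]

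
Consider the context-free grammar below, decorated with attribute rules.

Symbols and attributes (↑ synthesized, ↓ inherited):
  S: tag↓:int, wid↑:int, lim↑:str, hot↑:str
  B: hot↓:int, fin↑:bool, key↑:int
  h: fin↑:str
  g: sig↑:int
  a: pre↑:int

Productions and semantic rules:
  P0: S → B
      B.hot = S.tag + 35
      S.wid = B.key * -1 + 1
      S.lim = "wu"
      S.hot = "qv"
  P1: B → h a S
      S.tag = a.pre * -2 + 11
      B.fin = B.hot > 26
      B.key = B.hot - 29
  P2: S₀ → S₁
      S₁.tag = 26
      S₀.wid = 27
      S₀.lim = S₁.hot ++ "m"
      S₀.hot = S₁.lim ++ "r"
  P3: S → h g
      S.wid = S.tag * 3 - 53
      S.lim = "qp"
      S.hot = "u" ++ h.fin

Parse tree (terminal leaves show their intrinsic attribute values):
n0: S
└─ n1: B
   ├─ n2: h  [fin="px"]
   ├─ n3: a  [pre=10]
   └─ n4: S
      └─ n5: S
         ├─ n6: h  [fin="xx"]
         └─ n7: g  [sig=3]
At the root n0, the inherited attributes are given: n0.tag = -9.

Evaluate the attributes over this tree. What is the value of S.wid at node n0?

1. n0.tag = -9  [given at root]
2. n1.hot = 26  [S.tag + 35]
3. n2.fin = "px"  [terminal]
4. n3.pre = 10  [terminal]
5. n4.tag = -9  [a.pre * -2 + 11]
6. n5.tag = 26  [26]
7. n6.fin = "xx"  [terminal]
8. n7.sig = 3  [terminal]
9. n5.wid = 25  [S.tag * 3 - 53]
10. n5.lim = "qp"  ["qp"]
11. n5.hot = "uxx"  ["u" ++ h.fin]
12. n4.wid = 27  [27]
13. n4.lim = "uxxm"  [S₁.hot ++ "m"]
14. n4.hot = "qpr"  [S₁.lim ++ "r"]
15. n1.fin = false  [B.hot > 26]
16. n1.key = -3  [B.hot - 29]
17. n0.wid = 4  [B.key * -1 + 1]
18. n0.lim = "wu"  ["wu"]
19. n0.hot = "qv"  ["qv"]

4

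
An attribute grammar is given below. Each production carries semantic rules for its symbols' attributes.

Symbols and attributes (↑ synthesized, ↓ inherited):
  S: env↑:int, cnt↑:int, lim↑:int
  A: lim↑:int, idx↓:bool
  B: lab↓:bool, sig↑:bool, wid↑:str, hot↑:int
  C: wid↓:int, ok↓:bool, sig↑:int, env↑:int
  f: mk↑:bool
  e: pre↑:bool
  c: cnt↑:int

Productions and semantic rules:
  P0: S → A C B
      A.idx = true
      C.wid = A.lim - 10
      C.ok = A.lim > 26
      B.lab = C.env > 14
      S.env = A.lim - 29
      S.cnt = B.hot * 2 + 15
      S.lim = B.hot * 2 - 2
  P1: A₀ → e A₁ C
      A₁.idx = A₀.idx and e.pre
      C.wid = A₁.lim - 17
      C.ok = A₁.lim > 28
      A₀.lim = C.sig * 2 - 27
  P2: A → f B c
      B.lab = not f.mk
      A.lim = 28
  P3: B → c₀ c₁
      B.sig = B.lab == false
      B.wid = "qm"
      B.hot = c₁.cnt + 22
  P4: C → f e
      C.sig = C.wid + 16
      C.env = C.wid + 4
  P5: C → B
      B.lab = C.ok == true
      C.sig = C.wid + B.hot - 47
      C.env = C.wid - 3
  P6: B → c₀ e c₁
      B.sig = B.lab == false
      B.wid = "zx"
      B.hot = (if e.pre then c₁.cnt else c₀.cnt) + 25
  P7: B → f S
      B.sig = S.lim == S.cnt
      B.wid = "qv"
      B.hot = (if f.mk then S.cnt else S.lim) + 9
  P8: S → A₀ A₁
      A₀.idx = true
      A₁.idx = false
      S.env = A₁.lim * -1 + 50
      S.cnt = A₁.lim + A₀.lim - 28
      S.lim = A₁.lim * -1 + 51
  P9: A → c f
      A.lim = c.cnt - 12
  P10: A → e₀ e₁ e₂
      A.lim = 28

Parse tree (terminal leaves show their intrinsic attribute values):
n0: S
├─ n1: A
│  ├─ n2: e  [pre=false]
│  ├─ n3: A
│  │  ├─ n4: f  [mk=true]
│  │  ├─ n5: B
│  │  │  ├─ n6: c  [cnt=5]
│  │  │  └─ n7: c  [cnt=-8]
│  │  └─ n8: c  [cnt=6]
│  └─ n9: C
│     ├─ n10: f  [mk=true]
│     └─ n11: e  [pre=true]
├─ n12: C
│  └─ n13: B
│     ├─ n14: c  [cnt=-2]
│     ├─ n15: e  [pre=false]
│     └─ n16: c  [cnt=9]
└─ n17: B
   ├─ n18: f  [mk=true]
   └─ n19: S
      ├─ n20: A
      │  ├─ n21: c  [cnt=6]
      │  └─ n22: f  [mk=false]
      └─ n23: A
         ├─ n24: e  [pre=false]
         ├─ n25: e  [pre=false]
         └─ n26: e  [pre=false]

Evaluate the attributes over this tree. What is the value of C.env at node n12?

1. n1.idx = true  [true]
2. n2.pre = false  [terminal]
3. n3.idx = false  [A₀.idx and e.pre]
4. n4.mk = true  [terminal]
5. n5.lab = false  [not f.mk]
6. n6.cnt = 5  [terminal]
7. n7.cnt = -8  [terminal]
8. n5.sig = true  [B.lab == false]
9. n5.wid = "qm"  ["qm"]
10. n5.hot = 14  [c₁.cnt + 22]
11. n8.cnt = 6  [terminal]
12. n3.lim = 28  [28]
13. n9.wid = 11  [A₁.lim - 17]
14. n9.ok = false  [A₁.lim > 28]
15. n10.mk = true  [terminal]
16. n11.pre = true  [terminal]
17. n9.sig = 27  [C.wid + 16]
18. n9.env = 15  [C.wid + 4]
19. n1.lim = 27  [C.sig * 2 - 27]
20. n12.wid = 17  [A.lim - 10]
21. n12.ok = true  [A.lim > 26]
22. n13.lab = true  [C.ok == true]
23. n14.cnt = -2  [terminal]
24. n15.pre = false  [terminal]
25. n16.cnt = 9  [terminal]
26. n13.sig = false  [B.lab == false]
27. n13.wid = "zx"  ["zx"]
28. n13.hot = 23  [(if e.pre then c₁.cnt else c₀.cnt) + 25]
29. n12.sig = -7  [C.wid + B.hot - 47]
30. n12.env = 14  [C.wid - 3]
31. n17.lab = false  [C.env > 14]
32. n18.mk = true  [terminal]
33. n20.idx = true  [true]
34. n21.cnt = 6  [terminal]
35. n22.mk = false  [terminal]
36. n20.lim = -6  [c.cnt - 12]
37. n23.idx = false  [false]
38. n24.pre = false  [terminal]
39. n25.pre = false  [terminal]
40. n26.pre = false  [terminal]
41. n23.lim = 28  [28]
42. n19.env = 22  [A₁.lim * -1 + 50]
43. n19.cnt = -6  [A₁.lim + A₀.lim - 28]
44. n19.lim = 23  [A₁.lim * -1 + 51]
45. n17.sig = false  [S.lim == S.cnt]
46. n17.wid = "qv"  ["qv"]
47. n17.hot = 3  [(if f.mk then S.cnt else S.lim) + 9]
48. n0.env = -2  [A.lim - 29]
49. n0.cnt = 21  [B.hot * 2 + 15]
50. n0.lim = 4  [B.hot * 2 - 2]

14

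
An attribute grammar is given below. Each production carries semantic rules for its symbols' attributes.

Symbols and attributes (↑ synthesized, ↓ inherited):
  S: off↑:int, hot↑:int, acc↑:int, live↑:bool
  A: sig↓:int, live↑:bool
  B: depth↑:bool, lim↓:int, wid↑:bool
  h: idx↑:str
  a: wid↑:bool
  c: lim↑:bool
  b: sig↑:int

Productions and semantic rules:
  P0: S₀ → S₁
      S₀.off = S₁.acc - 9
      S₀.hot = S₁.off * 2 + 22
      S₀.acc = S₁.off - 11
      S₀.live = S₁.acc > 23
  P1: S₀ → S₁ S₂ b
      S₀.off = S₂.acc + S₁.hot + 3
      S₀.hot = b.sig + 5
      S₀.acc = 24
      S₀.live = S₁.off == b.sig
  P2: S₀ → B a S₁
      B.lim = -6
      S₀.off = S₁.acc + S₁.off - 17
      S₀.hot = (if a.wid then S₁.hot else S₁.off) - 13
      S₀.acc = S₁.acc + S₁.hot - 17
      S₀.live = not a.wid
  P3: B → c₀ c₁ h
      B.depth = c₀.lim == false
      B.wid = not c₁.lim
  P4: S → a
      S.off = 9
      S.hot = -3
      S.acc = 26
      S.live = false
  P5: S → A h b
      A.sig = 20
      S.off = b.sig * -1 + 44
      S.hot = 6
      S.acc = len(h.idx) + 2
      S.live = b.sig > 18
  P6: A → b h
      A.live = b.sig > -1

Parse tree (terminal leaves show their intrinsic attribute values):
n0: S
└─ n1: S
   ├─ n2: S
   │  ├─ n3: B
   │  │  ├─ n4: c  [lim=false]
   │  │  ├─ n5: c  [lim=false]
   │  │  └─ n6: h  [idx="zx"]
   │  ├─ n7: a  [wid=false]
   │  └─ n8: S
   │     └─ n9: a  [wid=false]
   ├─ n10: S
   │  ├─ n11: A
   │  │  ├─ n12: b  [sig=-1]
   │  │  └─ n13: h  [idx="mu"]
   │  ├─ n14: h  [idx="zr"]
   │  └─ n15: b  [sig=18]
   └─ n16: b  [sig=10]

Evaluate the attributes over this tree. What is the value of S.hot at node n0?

28

1. n3.lim = -6  [-6]
2. n4.lim = false  [terminal]
3. n5.lim = false  [terminal]
4. n6.idx = "zx"  [terminal]
5. n3.depth = true  [c₀.lim == false]
6. n3.wid = true  [not c₁.lim]
7. n7.wid = false  [terminal]
8. n9.wid = false  [terminal]
9. n8.off = 9  [9]
10. n8.hot = -3  [-3]
11. n8.acc = 26  [26]
12. n8.live = false  [false]
13. n2.off = 18  [S₁.acc + S₁.off - 17]
14. n2.hot = -4  [(if a.wid then S₁.hot else S₁.off) - 13]
15. n2.acc = 6  [S₁.acc + S₁.hot - 17]
16. n2.live = true  [not a.wid]
17. n11.sig = 20  [20]
18. n12.sig = -1  [terminal]
19. n13.idx = "mu"  [terminal]
20. n11.live = false  [b.sig > -1]
21. n14.idx = "zr"  [terminal]
22. n15.sig = 18  [terminal]
23. n10.off = 26  [b.sig * -1 + 44]
24. n10.hot = 6  [6]
25. n10.acc = 4  [len(h.idx) + 2]
26. n10.live = false  [b.sig > 18]
27. n16.sig = 10  [terminal]
28. n1.off = 3  [S₂.acc + S₁.hot + 3]
29. n1.hot = 15  [b.sig + 5]
30. n1.acc = 24  [24]
31. n1.live = false  [S₁.off == b.sig]
32. n0.off = 15  [S₁.acc - 9]
33. n0.hot = 28  [S₁.off * 2 + 22]
34. n0.acc = -8  [S₁.off - 11]
35. n0.live = true  [S₁.acc > 23]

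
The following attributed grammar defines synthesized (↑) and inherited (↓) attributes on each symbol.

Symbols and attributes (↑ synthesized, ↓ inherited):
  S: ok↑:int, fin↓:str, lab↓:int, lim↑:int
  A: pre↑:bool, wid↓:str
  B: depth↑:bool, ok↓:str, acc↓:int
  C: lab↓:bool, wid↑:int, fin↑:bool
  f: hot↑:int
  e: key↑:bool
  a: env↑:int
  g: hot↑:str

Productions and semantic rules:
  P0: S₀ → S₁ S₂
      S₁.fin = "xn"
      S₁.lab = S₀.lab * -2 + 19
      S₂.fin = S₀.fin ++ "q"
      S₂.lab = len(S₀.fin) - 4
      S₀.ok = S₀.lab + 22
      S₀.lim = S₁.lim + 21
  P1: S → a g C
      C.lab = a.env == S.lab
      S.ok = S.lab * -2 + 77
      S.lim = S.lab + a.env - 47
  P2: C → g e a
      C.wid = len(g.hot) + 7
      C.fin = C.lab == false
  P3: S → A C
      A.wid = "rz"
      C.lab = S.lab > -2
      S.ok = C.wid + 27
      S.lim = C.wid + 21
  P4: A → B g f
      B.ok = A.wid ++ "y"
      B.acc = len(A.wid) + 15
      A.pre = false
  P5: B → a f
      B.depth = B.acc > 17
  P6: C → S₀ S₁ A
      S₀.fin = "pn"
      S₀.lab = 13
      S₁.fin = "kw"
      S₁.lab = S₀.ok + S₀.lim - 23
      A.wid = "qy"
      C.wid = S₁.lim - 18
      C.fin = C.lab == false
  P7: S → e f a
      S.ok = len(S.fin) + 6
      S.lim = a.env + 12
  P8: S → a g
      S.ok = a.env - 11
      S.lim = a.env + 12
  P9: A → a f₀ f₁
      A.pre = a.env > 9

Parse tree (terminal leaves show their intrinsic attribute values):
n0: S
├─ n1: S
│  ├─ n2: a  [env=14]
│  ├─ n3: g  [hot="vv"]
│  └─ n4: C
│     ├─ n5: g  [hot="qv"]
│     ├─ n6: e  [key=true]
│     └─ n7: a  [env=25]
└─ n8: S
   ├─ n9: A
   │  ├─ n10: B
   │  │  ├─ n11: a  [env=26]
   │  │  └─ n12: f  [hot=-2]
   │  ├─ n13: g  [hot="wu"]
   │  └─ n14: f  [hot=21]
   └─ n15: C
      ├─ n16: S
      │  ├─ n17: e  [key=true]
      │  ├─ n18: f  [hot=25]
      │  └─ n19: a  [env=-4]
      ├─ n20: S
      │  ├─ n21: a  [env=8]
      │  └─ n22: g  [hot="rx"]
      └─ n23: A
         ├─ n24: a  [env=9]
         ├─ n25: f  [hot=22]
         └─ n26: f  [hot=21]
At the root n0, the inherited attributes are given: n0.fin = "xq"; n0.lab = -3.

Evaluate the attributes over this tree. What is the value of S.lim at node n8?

23

1. n0.fin = "xq"  [given at root]
2. n0.lab = -3  [given at root]
3. n1.fin = "xn"  ["xn"]
4. n1.lab = 25  [S₀.lab * -2 + 19]
5. n2.env = 14  [terminal]
6. n3.hot = "vv"  [terminal]
7. n4.lab = false  [a.env == S.lab]
8. n5.hot = "qv"  [terminal]
9. n6.key = true  [terminal]
10. n7.env = 25  [terminal]
11. n4.wid = 9  [len(g.hot) + 7]
12. n4.fin = true  [C.lab == false]
13. n1.ok = 27  [S.lab * -2 + 77]
14. n1.lim = -8  [S.lab + a.env - 47]
15. n8.fin = "xqq"  [S₀.fin ++ "q"]
16. n8.lab = -2  [len(S₀.fin) - 4]
17. n9.wid = "rz"  ["rz"]
18. n10.ok = "rzy"  [A.wid ++ "y"]
19. n10.acc = 17  [len(A.wid) + 15]
20. n11.env = 26  [terminal]
21. n12.hot = -2  [terminal]
22. n10.depth = false  [B.acc > 17]
23. n13.hot = "wu"  [terminal]
24. n14.hot = 21  [terminal]
25. n9.pre = false  [false]
26. n15.lab = false  [S.lab > -2]
27. n16.fin = "pn"  ["pn"]
28. n16.lab = 13  [13]
29. n17.key = true  [terminal]
30. n18.hot = 25  [terminal]
31. n19.env = -4  [terminal]
32. n16.ok = 8  [len(S.fin) + 6]
33. n16.lim = 8  [a.env + 12]
34. n20.fin = "kw"  ["kw"]
35. n20.lab = -7  [S₀.ok + S₀.lim - 23]
36. n21.env = 8  [terminal]
37. n22.hot = "rx"  [terminal]
38. n20.ok = -3  [a.env - 11]
39. n20.lim = 20  [a.env + 12]
40. n23.wid = "qy"  ["qy"]
41. n24.env = 9  [terminal]
42. n25.hot = 22  [terminal]
43. n26.hot = 21  [terminal]
44. n23.pre = false  [a.env > 9]
45. n15.wid = 2  [S₁.lim - 18]
46. n15.fin = true  [C.lab == false]
47. n8.ok = 29  [C.wid + 27]
48. n8.lim = 23  [C.wid + 21]
49. n0.ok = 19  [S₀.lab + 22]
50. n0.lim = 13  [S₁.lim + 21]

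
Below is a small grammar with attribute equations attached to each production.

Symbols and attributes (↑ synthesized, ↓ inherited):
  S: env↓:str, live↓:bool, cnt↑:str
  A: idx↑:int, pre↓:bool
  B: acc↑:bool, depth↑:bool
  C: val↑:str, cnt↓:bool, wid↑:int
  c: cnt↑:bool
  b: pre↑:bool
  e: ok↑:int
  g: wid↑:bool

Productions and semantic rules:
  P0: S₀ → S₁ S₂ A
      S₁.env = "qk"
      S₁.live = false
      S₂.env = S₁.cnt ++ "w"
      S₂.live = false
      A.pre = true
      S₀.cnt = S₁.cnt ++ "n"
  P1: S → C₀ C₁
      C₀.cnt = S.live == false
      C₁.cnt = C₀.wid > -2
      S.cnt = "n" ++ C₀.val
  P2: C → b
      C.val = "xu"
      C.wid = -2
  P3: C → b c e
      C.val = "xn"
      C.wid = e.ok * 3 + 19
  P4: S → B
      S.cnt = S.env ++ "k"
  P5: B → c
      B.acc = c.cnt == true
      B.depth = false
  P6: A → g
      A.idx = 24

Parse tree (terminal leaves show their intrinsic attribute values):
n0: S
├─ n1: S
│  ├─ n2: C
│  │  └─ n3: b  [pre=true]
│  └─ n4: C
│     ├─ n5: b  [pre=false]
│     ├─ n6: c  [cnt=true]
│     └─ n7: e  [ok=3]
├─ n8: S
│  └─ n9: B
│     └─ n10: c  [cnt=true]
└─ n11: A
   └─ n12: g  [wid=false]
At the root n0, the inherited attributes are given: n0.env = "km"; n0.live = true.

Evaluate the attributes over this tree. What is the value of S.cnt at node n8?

"nxuwk"

1. n0.env = "km"  [given at root]
2. n0.live = true  [given at root]
3. n1.env = "qk"  ["qk"]
4. n1.live = false  [false]
5. n2.cnt = true  [S.live == false]
6. n3.pre = true  [terminal]
7. n2.val = "xu"  ["xu"]
8. n2.wid = -2  [-2]
9. n4.cnt = false  [C₀.wid > -2]
10. n5.pre = false  [terminal]
11. n6.cnt = true  [terminal]
12. n7.ok = 3  [terminal]
13. n4.val = "xn"  ["xn"]
14. n4.wid = 28  [e.ok * 3 + 19]
15. n1.cnt = "nxu"  ["n" ++ C₀.val]
16. n8.env = "nxuw"  [S₁.cnt ++ "w"]
17. n8.live = false  [false]
18. n10.cnt = true  [terminal]
19. n9.acc = true  [c.cnt == true]
20. n9.depth = false  [false]
21. n8.cnt = "nxuwk"  [S.env ++ "k"]
22. n11.pre = true  [true]
23. n12.wid = false  [terminal]
24. n11.idx = 24  [24]
25. n0.cnt = "nxun"  [S₁.cnt ++ "n"]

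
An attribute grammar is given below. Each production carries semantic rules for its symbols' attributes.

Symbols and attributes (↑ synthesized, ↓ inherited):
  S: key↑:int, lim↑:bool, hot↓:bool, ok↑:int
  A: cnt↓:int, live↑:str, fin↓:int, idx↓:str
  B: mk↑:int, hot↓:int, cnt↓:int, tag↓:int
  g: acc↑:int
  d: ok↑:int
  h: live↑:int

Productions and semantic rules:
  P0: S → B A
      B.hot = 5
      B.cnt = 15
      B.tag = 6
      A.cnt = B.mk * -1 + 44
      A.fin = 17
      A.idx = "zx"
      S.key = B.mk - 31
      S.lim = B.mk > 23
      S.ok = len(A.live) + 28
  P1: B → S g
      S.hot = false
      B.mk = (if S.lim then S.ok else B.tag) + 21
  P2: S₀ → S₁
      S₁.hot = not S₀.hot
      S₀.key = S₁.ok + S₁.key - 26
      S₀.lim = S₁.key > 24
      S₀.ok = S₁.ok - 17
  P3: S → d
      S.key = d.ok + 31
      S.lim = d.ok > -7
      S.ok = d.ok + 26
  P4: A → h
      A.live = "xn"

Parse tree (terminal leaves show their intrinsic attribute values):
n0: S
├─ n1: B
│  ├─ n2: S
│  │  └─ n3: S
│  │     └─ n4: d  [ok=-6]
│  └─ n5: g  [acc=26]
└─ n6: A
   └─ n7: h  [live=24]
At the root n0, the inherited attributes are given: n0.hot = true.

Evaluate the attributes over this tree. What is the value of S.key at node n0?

-7

1. n0.hot = true  [given at root]
2. n1.hot = 5  [5]
3. n1.cnt = 15  [15]
4. n1.tag = 6  [6]
5. n2.hot = false  [false]
6. n3.hot = true  [not S₀.hot]
7. n4.ok = -6  [terminal]
8. n3.key = 25  [d.ok + 31]
9. n3.lim = true  [d.ok > -7]
10. n3.ok = 20  [d.ok + 26]
11. n2.key = 19  [S₁.ok + S₁.key - 26]
12. n2.lim = true  [S₁.key > 24]
13. n2.ok = 3  [S₁.ok - 17]
14. n5.acc = 26  [terminal]
15. n1.mk = 24  [(if S.lim then S.ok else B.tag) + 21]
16. n6.cnt = 20  [B.mk * -1 + 44]
17. n6.fin = 17  [17]
18. n6.idx = "zx"  ["zx"]
19. n7.live = 24  [terminal]
20. n6.live = "xn"  ["xn"]
21. n0.key = -7  [B.mk - 31]
22. n0.lim = true  [B.mk > 23]
23. n0.ok = 30  [len(A.live) + 28]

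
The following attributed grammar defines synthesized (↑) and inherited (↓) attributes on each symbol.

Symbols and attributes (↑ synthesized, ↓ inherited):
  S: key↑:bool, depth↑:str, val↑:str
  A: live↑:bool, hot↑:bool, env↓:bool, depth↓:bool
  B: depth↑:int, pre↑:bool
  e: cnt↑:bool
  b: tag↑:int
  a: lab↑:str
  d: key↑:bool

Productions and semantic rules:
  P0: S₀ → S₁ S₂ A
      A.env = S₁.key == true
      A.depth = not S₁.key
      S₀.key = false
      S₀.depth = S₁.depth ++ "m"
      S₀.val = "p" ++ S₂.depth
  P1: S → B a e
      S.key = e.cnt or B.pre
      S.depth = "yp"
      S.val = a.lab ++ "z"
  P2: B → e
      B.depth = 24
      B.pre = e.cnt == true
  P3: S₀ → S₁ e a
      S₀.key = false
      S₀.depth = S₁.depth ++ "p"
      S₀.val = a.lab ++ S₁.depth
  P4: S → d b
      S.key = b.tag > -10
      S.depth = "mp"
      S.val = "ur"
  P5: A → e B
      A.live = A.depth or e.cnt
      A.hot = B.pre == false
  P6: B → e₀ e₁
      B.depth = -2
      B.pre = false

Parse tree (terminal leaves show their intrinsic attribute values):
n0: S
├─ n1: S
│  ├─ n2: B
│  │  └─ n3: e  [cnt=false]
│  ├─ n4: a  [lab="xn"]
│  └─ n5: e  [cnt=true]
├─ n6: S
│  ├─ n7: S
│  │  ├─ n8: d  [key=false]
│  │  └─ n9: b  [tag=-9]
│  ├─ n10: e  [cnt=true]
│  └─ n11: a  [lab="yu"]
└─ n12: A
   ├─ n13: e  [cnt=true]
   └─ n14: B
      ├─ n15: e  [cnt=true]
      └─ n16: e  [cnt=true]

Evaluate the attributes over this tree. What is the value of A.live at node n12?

1. n3.cnt = false  [terminal]
2. n2.depth = 24  [24]
3. n2.pre = false  [e.cnt == true]
4. n4.lab = "xn"  [terminal]
5. n5.cnt = true  [terminal]
6. n1.key = true  [e.cnt or B.pre]
7. n1.depth = "yp"  ["yp"]
8. n1.val = "xnz"  [a.lab ++ "z"]
9. n8.key = false  [terminal]
10. n9.tag = -9  [terminal]
11. n7.key = true  [b.tag > -10]
12. n7.depth = "mp"  ["mp"]
13. n7.val = "ur"  ["ur"]
14. n10.cnt = true  [terminal]
15. n11.lab = "yu"  [terminal]
16. n6.key = false  [false]
17. n6.depth = "mpp"  [S₁.depth ++ "p"]
18. n6.val = "yump"  [a.lab ++ S₁.depth]
19. n12.env = true  [S₁.key == true]
20. n12.depth = false  [not S₁.key]
21. n13.cnt = true  [terminal]
22. n15.cnt = true  [terminal]
23. n16.cnt = true  [terminal]
24. n14.depth = -2  [-2]
25. n14.pre = false  [false]
26. n12.live = true  [A.depth or e.cnt]
27. n12.hot = true  [B.pre == false]
28. n0.key = false  [false]
29. n0.depth = "ypm"  [S₁.depth ++ "m"]
30. n0.val = "pmpp"  ["p" ++ S₂.depth]

true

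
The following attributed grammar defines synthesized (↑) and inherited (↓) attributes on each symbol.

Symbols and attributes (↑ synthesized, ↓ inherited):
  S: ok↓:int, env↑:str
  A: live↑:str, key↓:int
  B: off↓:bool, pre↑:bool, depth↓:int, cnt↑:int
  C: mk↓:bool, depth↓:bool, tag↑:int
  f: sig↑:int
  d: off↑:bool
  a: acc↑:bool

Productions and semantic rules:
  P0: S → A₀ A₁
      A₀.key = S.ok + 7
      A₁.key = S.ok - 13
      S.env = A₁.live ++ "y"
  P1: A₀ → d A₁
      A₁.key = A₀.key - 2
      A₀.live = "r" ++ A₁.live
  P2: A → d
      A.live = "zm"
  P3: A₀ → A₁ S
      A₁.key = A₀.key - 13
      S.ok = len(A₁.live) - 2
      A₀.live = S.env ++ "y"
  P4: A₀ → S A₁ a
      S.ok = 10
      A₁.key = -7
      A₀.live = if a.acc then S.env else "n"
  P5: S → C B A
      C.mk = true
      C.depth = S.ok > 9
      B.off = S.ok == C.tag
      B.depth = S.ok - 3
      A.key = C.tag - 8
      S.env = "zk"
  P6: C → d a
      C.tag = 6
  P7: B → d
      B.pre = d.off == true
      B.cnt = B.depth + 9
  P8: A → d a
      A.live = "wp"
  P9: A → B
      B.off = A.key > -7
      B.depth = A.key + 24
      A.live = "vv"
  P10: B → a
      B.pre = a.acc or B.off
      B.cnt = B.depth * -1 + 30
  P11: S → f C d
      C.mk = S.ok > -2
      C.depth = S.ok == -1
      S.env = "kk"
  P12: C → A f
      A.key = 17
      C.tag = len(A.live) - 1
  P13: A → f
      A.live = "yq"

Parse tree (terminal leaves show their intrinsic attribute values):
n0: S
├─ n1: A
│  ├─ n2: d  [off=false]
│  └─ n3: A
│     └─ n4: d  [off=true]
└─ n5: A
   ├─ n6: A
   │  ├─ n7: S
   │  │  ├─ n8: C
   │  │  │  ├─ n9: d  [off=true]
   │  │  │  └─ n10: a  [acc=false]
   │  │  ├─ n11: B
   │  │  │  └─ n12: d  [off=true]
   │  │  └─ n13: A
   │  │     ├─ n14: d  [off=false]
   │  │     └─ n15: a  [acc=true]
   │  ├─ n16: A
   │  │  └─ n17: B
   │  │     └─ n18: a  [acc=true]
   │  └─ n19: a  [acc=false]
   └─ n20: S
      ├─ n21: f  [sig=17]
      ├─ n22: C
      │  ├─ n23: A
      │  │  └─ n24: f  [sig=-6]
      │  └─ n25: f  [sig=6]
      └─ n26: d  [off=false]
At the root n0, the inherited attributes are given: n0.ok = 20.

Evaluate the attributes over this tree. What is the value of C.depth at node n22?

1. n0.ok = 20  [given at root]
2. n1.key = 27  [S.ok + 7]
3. n2.off = false  [terminal]
4. n3.key = 25  [A₀.key - 2]
5. n4.off = true  [terminal]
6. n3.live = "zm"  ["zm"]
7. n1.live = "rzm"  ["r" ++ A₁.live]
8. n5.key = 7  [S.ok - 13]
9. n6.key = -6  [A₀.key - 13]
10. n7.ok = 10  [10]
11. n8.mk = true  [true]
12. n8.depth = true  [S.ok > 9]
13. n9.off = true  [terminal]
14. n10.acc = false  [terminal]
15. n8.tag = 6  [6]
16. n11.off = false  [S.ok == C.tag]
17. n11.depth = 7  [S.ok - 3]
18. n12.off = true  [terminal]
19. n11.pre = true  [d.off == true]
20. n11.cnt = 16  [B.depth + 9]
21. n13.key = -2  [C.tag - 8]
22. n14.off = false  [terminal]
23. n15.acc = true  [terminal]
24. n13.live = "wp"  ["wp"]
25. n7.env = "zk"  ["zk"]
26. n16.key = -7  [-7]
27. n17.off = false  [A.key > -7]
28. n17.depth = 17  [A.key + 24]
29. n18.acc = true  [terminal]
30. n17.pre = true  [a.acc or B.off]
31. n17.cnt = 13  [B.depth * -1 + 30]
32. n16.live = "vv"  ["vv"]
33. n19.acc = false  [terminal]
34. n6.live = "n"  [if a.acc then S.env else "n"]
35. n20.ok = -1  [len(A₁.live) - 2]
36. n21.sig = 17  [terminal]
37. n22.mk = true  [S.ok > -2]
38. n22.depth = true  [S.ok == -1]
39. n23.key = 17  [17]
40. n24.sig = -6  [terminal]
41. n23.live = "yq"  ["yq"]
42. n25.sig = 6  [terminal]
43. n22.tag = 1  [len(A.live) - 1]
44. n26.off = false  [terminal]
45. n20.env = "kk"  ["kk"]
46. n5.live = "kky"  [S.env ++ "y"]
47. n0.env = "kkyy"  [A₁.live ++ "y"]

true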